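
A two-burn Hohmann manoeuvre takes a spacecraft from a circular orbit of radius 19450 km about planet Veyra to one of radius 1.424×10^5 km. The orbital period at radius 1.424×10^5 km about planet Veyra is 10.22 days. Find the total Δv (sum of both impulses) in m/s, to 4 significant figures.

From Kepler's third law T² = 4π²r³/μ at r = 1.424×10^5 km, T = 10.22 days = 10.22 × 86400 s = 8.83008×10^5 s: μ = 4π²r³/T² = 1.46204×10^5 km³/s².
Transfer-ellipse semi-major axis a_t = (r₁ + r₂)/2 = (19450 + 1.424×10^5)/2 = 80925 km.
Circular speed at r₁: v₁ = √(μ/r₁) = √(1.46204×10^5/19450) = 2.7417 km/s.
On the transfer ellipse at r₁, vis-viva equation gives v_p = √[μ(2/r₁ − 1/a_t)] = 3.6369 km/s.
First burn Δv₁ = |v_p − v₁| = 0.8952 km/s.
Circular speed at r₂: v₂ = √(μ/r₂) = 1.0133 km/s.
Transfer-orbit speed at r₂: v_a = √[μ(2/r₂ − 1/a_t)] = 0.49676 km/s.
Second burn Δv₂ = |v₂ − v_a| = 0.5165 km/s.
Total Δv = Δv₁ + Δv₂ = 1.412 km/s.

Δv = 1412 m/s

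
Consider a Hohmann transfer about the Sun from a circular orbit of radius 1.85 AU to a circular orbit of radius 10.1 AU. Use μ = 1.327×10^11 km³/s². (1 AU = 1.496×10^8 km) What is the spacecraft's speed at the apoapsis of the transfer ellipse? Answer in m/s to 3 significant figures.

In km: r₁ = 1.85 × 1.496×10^8 = 2.7676×10^8 km; r₂ = 10.1 × 1.496×10^8 = 1.51096×10^9 km.
Semi-major axis of the transfer orbit: a_t = (2.7676×10^8 + 1.51096×10^9)/2 = 8.9386×10^8 km.
At apoapsis, r = 1.51096×10^9 km.
Vis-viva: v = √[μ(2/r − 1/a_t)] = √[1.327×10^11 × (2/1.51096×10^9 − 1/8.9386×10^8)] = 5.215 km/s.

v = 5210 m/s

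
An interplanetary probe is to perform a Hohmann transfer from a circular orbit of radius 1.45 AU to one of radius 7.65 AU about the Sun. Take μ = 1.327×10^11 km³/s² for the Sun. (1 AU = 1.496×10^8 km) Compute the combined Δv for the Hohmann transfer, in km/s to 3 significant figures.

Δv = 12.0 km/s

In km: r₁ = 1.45 × 1.496×10^8 = 2.1692×10^8 km; r₂ = 7.65 × 1.496×10^8 = 1.14444×10^9 km.
Transfer-ellipse semi-major axis a_t = (r₁ + r₂)/2 = (2.1692×10^8 + 1.14444×10^9)/2 = 6.8068×10^8 km.
At r₁ the circular-orbit speed is v₁ = √(μ/r₁) = 24.734 km/s.
On the transfer ellipse at r₁, vis-viva gives v_p = √[μ(2/r₁ − 1/a_t)] = 32.071 km/s.
First burn Δv₁ = |v_p − v₁| = 7.337 km/s.
At r₂, v₂ = √(μ/r₂) = 10.768 km/s.
Transfer-orbit speed at r₂: v_a = √[μ(2/r₂ − 1/a_t)] = 6.0788 km/s.
Second burn Δv₂ = |v₂ − v_a| = 4.689 km/s.
Δv = Δv₁ + Δv₂ = 7.337 + 4.689 = 12.03 km/s.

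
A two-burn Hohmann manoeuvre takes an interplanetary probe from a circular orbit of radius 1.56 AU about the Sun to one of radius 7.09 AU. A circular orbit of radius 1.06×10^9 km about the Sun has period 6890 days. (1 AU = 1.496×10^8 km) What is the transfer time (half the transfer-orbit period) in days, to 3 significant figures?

t = 1640 days

From Kepler's third law T² = 4π²r³/μ at r = 1.06×10^9 km, T = 6890 days = 6890 × 86400 s = 5.95296×10^8 s: μ = 4π²r³/T² = 1.32682×10^11 km³/s².
In km: r₁ = 1.56 × 1.496×10^8 = 2.33376×10^8 km; r₂ = 7.09 × 1.496×10^8 = 1.060664×10^9 km.
Semi-major axis of the transfer orbit: a_t = (2.33376×10^8 + 1.060664×10^9)/2 = 6.4702×10^8 km.
Half the transfer-orbit period gives t = π√(a_t³/μ) = 1.419×10^8 s.
Converting: 1.419×10^8 s ÷ 86400 s/day = 1640 days.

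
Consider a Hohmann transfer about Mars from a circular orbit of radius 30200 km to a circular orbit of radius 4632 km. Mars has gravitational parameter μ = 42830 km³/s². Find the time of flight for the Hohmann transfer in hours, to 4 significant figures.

Semi-major axis of the transfer orbit: a_t = (30200 + 4632)/2 = 17416 km.
By Kepler's third law the transfer-orbit period is T = 2π√(a_t³/μ), so t = T/2 = 34890 s.
Converting: 34890 s ÷ 3600 s/hour = 9.692 hours.

t = 9.692 hours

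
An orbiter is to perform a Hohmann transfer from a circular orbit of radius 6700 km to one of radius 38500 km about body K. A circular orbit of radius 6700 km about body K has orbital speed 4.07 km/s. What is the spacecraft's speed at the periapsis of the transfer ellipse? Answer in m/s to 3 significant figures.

v = 5310 m/s

From the circular-orbit relation v² = μ/r at r = 6700 km: μ = v²r = (4.07)² × 6700 = 1.10985×10^5 km³/s².
Semi-major axis of the transfer orbit: a_t = (6700 + 38500)/2 = 22600 km.
At periapsis, r = 6700 km.
From the vis-viva equation, v = √[μ(2/r − 1/a_t)] = 5.312 km/s.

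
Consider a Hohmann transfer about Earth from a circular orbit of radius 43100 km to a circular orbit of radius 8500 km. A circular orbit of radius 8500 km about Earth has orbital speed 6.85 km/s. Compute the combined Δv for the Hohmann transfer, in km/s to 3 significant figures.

From the circular-orbit relation v² = μ/r at r = 8500 km: μ = v²r = (6.85)² × 8500 = 3.98841×10^5 km³/s².
The Hohmann ellipse has a_t = (r₁ + r₂)/2 = 25800 km.
At r₁ the circular-orbit speed is v₁ = √(μ/r₁) = 3.042 km/s.
Transfer-orbit speed at r₁ (vis-viva): v_a = √[μ(2/r₁ − 1/a_t)] = 1.746 km/s.
First burn Δv₁ = |v_a − v₁| = 1.296 km/s.
At r₂, v₂ = √(μ/r₂) = 6.850 km/s.
Transfer-orbit speed at r₂: v_p = √[μ(2/r₂ − 1/a_t)] = 8.854 km/s.
Second burn Δv₂ = |v₂ − v_p| = 2.004 km/s.
Δv = Δv₁ + Δv₂ = 1.296 + 2.004 = 3.300 km/s.

Δv = 3.30 km/s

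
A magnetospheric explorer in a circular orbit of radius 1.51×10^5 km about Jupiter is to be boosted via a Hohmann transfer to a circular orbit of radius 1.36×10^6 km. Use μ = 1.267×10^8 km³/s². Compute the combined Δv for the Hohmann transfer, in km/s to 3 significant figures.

Δv = 15.2 km/s

Semi-major axis of the transfer orbit: a_t = (1.510×10^5 + 1.360×10^6)/2 = 7.555×10^5 km.
At r₁ the circular-orbit speed is v₁ = √(μ/r₁) = 28.96675 km/s.
On the transfer ellipse at r₁, vis-viva equation gives v_p = √[μ(2/r₁ − 1/a_t)] = 38.86441 km/s.
First burn Δv₁ = |v_p − v₁| = 9.8977 km/s.
Circular speed at r₂: v₂ = √(μ/r₂) = 9.6520 km/s.
Transfer-orbit speed at r₂: v_a = √[μ(2/r₂ − 1/a_t)] = 4.3151 km/s.
Second burn Δv₂ = |v₂ − v_a| = 5.3369 km/s.
Total Δv = Δv₁ + Δv₂ = 15.23 km/s.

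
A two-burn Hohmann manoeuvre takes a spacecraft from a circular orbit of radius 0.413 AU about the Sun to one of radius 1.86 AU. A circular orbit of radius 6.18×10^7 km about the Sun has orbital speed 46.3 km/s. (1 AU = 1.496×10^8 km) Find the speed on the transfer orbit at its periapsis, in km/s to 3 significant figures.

v = 59.2 km/s

From the circular-orbit relation v² = μ/r at r = 6.18×10^7 km: μ = v²r = (46.3)² × 6.18×10^7 = 1.32480×10^11 km³/s².
In km: r₁ = 0.413 × 1.496×10^8 = 6.17848×10^7 km; r₂ = 1.86 × 1.496×10^8 = 2.78256×10^8 km.
The Hohmann ellipse has a_t = (r₁ + r₂)/2 = 1.700204×10^8 km.
At periapsis, r = 6.17848×10^7 km.
Applying v² = μ(2/r − 1/a_t): v = 59.24 km/s.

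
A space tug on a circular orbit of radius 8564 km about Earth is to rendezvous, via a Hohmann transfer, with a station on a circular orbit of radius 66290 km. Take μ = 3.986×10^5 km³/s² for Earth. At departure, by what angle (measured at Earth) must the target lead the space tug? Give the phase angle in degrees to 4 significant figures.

φ = 103.6°

The Hohmann ellipse has a_t = (r₁ + r₂)/2 = 37427 km.
The half-period of the transfer ellipse is t = π√(a_t³/μ) = 36030 s.
Target angular speed ω₂ = √(μ/r₂³) = 3.6991×10^-5 rad/s.
Angle swept by the target during transfer: ω₂·t = 1.3328 rad = 76.36°.
Arrival is 180° from departure on the ellipse, so φ = 180° − 76.36° = 103.6°.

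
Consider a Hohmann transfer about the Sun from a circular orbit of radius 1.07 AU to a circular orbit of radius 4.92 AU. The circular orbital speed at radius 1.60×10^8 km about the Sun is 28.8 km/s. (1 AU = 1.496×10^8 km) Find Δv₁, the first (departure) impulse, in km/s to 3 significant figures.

Δv₁ = 8.11 km/s

From the circular-orbit relation v² = μ/r at r = 1.60×10^8 km: μ = v²r = (28.8)² × 1.60×10^8 = 1.32710×10^11 km³/s².
In km: r₁ = 1.07 × 1.496×10^8 = 1.60072×10^8 km; r₂ = 4.92 × 1.496×10^8 = 7.36032×10^8 km.
Transfer-ellipse semi-major axis a_t = (r₁ + r₂)/2 = (1.60072×10^8 + 7.36032×10^8)/2 = 4.48052×10^8 km.
On the circular orbit at r = 1.60072×10^8 km, v_c = √(μ/r) = 28.7935 km/s.
Vis-viva on the transfer ellipse at r = 1.60072×10^8 km gives v_t = √[μ(2/r − 1/a_t)] = 36.9045 km/s.
Δv₁ = |v_t − v_c| = |36.9045 − 28.7935| = 8.111 km/s.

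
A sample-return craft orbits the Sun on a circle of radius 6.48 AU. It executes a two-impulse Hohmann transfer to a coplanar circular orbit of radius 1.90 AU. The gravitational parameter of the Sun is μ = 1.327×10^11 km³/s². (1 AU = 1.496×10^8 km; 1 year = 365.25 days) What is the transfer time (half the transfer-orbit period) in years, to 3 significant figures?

t = 4.29 years

In km: r₁ = 6.48 × 1.496×10^8 = 9.69408×10^8 km; r₂ = 1.90 × 1.496×10^8 = 2.8424×10^8 km.
Semi-major axis of the transfer orbit: a_t = (9.69408×10^8 + 2.8424×10^8)/2 = 6.26824×10^8 km.
Transfer time t = π√(a_t³/μ) = π√((6.26824×10^8)³ / 1.327×10^11) = 1.353×10^8 s.
Converting: 1.353×10^8 s ÷ 3.15576×10^7 s/year (365.25 × 86400) = 4.29 years.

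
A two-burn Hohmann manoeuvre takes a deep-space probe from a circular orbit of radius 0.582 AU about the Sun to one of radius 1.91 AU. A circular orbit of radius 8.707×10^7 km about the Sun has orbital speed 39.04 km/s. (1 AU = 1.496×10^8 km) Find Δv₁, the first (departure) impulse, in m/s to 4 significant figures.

From the circular-orbit relation v² = μ/r at r = 8.707×10^7 km: μ = v²r = (39.04)² × 8.707×10^7 = 1.32705×10^11 km³/s².
In km: r₁ = 0.582 × 1.496×10^8 = 8.70672×10^7 km; r₂ = 1.91 × 1.496×10^8 = 2.85736×10^8 km.
Semi-major axis of the transfer orbit: a_t = (8.70672×10^7 + 2.85736×10^8)/2 = 1.864016×10^8 km.
Circular speed at r = 8.70672×10^7 km: v_c = √(μ/r) = 39.0406 km/s.
Vis-viva on the transfer ellipse at r = 8.70672×10^7 km gives v_t = √[μ(2/r − 1/a_t)] = 48.3364 km/s.
Δv₁ = |v_t − v_c| = |48.3364 − 39.0406| = 9.296 km/s.

Δv₁ = 9296 m/s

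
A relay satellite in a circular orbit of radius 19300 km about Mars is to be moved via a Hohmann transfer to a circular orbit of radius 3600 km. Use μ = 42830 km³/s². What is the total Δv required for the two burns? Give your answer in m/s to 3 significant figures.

Transfer-ellipse semi-major axis a_t = (r₁ + r₂)/2 = (19300 + 3600)/2 = 11450 km.
Circular speed at r₁: v₁ = √(μ/r₁) = √(42830/19300) = 1.4897 km/s.
Transfer-orbit speed at r₁ (v² = μ(2/r − 1/a)): v_a = √[μ(2/r₁ − 1/a_t)] = 0.83530 km/s.
First burn Δv₁ = |v_a − v₁| = 0.6544 km/s.
Circular speed at r₂: v₂ = √(μ/r₂) = 3.449 km/s.
Transfer-orbit speed at r₂: v_p = √[μ(2/r₂ − 1/a_t)] = 4.478 km/s.
Second burn Δv₂ = |v₂ − v_p| = 1.029 km/s.
Total Δv = Δv₁ + Δv₂ = 1.683 km/s.

Δv = 1680 m/s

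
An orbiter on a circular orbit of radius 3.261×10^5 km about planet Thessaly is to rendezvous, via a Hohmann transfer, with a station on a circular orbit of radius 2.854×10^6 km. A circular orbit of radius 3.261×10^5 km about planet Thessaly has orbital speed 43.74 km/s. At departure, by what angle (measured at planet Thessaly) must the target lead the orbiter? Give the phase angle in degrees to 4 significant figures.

φ = 105.1°

From the circular-orbit relation v² = μ/r at r = 3.261×10^5 km: μ = v²r = (43.74)² × 3.261×10^5 = 6.23890×10^8 km³/s².
The Hohmann ellipse has a_t = (r₁ + r₂)/2 = 1.59005×10^6 km.
The half-period of the transfer ellipse is t = π√(a_t³/μ) = 2.52181×10^5 s.
Target angular speed ω₂ = √(μ/r₂³) = 5.18052×10^-6 rad/s.
Angle swept by the target during transfer: ω₂·t = 1.30643 rad = 74.853°.
Arrival is 180° from departure on the ellipse, so φ = 180° − 74.853° = 105.1°.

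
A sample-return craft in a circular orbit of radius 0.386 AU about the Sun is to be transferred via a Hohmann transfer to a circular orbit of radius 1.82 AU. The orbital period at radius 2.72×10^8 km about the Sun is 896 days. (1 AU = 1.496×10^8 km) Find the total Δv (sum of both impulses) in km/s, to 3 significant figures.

From Kepler's third law T² = 4π²r³/μ at r = 2.72×10^8 km, T = 896 days = 896 × 86400 s = 7.74144×10^7 s: μ = 4π²r³/T² = 1.32563×10^11 km³/s².
In km: r₁ = 0.386 × 1.496×10^8 = 5.77456×10^7 km; r₂ = 1.82 × 1.496×10^8 = 2.72272×10^8 km.
Semi-major axis of the transfer orbit: a_t = (5.77456×10^7 + 2.72272×10^8)/2 = 1.650088×10^8 km.
At r₁ the circular-orbit speed is v₁ = √(μ/r₁) = 47.913 km/s.
On the transfer ellipse at r₁, v² = μ(2/r − 1/a) gives v_p = √[μ(2/r₁ − 1/a_t)] = 61.546 km/s.
First burn Δv₁ = |v_p − v₁| = 13.633 km/s.
At r₂, v₂ = √(μ/r₂) = 22.0653 km/s.
Transfer-orbit speed at r₂: v_a = √[μ(2/r₂ − 1/a_t)] = 13.0532 km/s.
Second burn Δv₂ = |v₂ − v_a| = 9.0121 km/s.
Total Δv = Δv₁ + Δv₂ = 22.65 km/s.

Δv = 22.6 km/s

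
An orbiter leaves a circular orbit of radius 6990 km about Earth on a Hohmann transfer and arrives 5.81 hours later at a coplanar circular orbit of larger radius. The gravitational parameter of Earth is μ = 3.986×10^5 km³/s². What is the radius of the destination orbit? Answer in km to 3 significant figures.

r₂ = 45100 km

Transfer time t = 5.81 hours = 20916 s, and t = π√(a_t³/μ).
So a_t = (μ t²/π²)^(1/3) = (3.986×10^5 × (20916)² / π²)^(1/3) = 26045 km.
Since a_t = (r₁ + r₂)/2, r₂ = 2a_t − r₁ = 2×26045 − 6990 = 45100 km.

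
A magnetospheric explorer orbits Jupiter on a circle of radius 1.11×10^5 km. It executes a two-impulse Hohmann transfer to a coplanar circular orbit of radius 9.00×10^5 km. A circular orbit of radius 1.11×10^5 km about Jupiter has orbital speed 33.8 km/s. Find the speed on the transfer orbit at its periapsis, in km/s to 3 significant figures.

v = 45.1 km/s

From the circular-orbit relation v² = μ/r at r = 1.11×10^5 km: μ = v²r = (33.8)² × 1.11×10^5 = 1.26811×10^8 km³/s².
Semi-major axis of the transfer orbit: a_t = (1.110×10^5 + 9.000×10^5)/2 = 5.055×10^5 km.
At periapsis, r = 1.110×10^5 km.
Applying v² = μ(2/r − 1/a_t): v = 45.10 km/s.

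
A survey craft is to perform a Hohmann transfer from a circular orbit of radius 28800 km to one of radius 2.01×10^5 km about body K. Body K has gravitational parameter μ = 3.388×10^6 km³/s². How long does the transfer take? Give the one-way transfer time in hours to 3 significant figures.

The Hohmann ellipse has a_t = (r₁ + r₂)/2 = 1.149×10^5 km.
Half the transfer-orbit period gives t = π√(a_t³/μ) = 66470 s.
Converting: 66470 s ÷ 3600 s/hour = 18.5 hours.

t = 18.5 hours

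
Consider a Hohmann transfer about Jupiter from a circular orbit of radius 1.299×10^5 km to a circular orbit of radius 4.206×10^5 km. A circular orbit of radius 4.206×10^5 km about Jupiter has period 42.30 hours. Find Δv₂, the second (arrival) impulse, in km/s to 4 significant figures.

From Kepler's third law T² = 4π²r³/μ at r = 4.206×10^5 km, T = 42.30 hours = 42.30 × 3600 s = 1.5228×10^5 s: μ = 4π²r³/T² = 1.26672×10^8 km³/s².
The Hohmann ellipse has a_t = (r₁ + r₂)/2 = 2.7525×10^5 km.
On the circular orbit at r = 4.206×10^5 km, v_c = √(μ/r) = 17.354 km/s.
Vis-viva on the transfer ellipse at r = 4.206×10^5 km gives v_t = √[μ(2/r − 1/a_t)] = 11.922 km/s.
Δv₂ = |v_t − v_c| = |11.922 − 17.354| = 5.432 km/s.

Δv₂ = 5.432 km/s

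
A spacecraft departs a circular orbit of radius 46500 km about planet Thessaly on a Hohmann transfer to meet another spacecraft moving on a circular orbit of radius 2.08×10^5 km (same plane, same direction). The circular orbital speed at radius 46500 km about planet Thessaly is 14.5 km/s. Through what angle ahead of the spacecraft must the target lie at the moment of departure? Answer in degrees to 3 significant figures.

φ = 93.9°

From the circular-orbit relation v² = μ/r at r = 46500 km: μ = v²r = (14.5)² × 46500 = 9.77662×10^6 km³/s².
Semi-major axis of the transfer orbit: a_t = (46500 + 2.080×10^5)/2 = 1.2725×10^5 km.
Transfer time t = π√(a_t³/μ) = 45610 s.
Target angular speed ω₂ = √(μ/r₂³) = 3.296×10^-5 rad/s.
Angle swept by the target during transfer: ω₂·t = 1.5033 rad = 86.13°.
The spacecraft traverses 180° on the transfer ellipse, so the target must lead by 180° − 86.13° = 93.9°.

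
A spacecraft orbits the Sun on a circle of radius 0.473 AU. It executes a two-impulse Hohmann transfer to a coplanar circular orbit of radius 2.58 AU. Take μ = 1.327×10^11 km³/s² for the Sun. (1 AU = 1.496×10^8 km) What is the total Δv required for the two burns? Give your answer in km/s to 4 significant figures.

In km: r₁ = 0.473 × 1.496×10^8 = 7.07608×10^7 km; r₂ = 2.58 × 1.496×10^8 = 3.85968×10^8 km.
Semi-major axis of the transfer orbit: a_t = (7.07608×10^7 + 3.85968×10^8)/2 = 2.283644×10^8 km.
Circular speed at r₁: v₁ = √(μ/r₁) = √(1.327×10^11/7.07608×10^7) = 43.31 km/s.
On the transfer ellipse at r₁, v² = μ(2/r − 1/a) gives v_p = √[μ(2/r₁ − 1/a_t)] = 56.30 km/s.
First burn Δv₁ = |v_p − v₁| = 12.99 km/s.
Circular speed at r₂: v₂ = √(μ/r₂) = 18.542 km/s.
Transfer-orbit speed at r₂: v_a = √[μ(2/r₂ − 1/a_t)] = 10.321 km/s.
Second burn Δv₂ = |v₂ − v_a| = 8.221 km/s.
Δv = Δv₁ + Δv₂ = 12.99 + 8.221 = 21.21 km/s.

Δv = 21.21 km/s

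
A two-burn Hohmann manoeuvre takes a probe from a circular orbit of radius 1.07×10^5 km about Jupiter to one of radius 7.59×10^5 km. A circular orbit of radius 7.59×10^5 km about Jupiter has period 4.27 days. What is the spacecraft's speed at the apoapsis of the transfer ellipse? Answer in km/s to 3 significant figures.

v = 6.43 km/s

From Kepler's third law T² = 4π²r³/μ at r = 7.59×10^5 km, T = 4.27 days = 4.27 × 86400 s = 3.68928×10^5 s: μ = 4π²r³/T² = 1.26824×10^8 km³/s².
Semi-major axis of the transfer orbit: a_t = (1.070×10^5 + 7.590×10^5)/2 = 4.330×10^5 km.
At apoapsis, r = 7.590×10^5 km.
From the vis-viva equation, v = √[μ(2/r − 1/a_t)] = 6.426 km/s.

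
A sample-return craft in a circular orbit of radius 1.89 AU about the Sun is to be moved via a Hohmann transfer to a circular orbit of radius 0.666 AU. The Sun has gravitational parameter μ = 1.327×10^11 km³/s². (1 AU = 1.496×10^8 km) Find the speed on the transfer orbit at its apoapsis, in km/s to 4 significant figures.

v = 15.64 km/s

In km: r₁ = 1.89 × 1.496×10^8 = 2.82744×10^8 km; r₂ = 0.666 × 1.496×10^8 = 9.96336×10^7 km.
Semi-major axis of the transfer orbit: a_t = (2.82744×10^8 + 9.96336×10^7)/2 = 1.911888×10^8 km.
At apoapsis, r = 2.82744×10^8 km.
From the vis-viva equation, v = √[μ(2/r − 1/a_t)] = 15.64 km/s.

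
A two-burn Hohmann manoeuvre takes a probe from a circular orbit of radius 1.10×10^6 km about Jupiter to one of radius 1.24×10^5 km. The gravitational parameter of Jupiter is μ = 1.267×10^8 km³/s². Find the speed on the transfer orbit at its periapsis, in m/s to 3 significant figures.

The Hohmann ellipse has a_t = (r₁ + r₂)/2 = 6.120×10^5 km.
The periapsis of the transfer ellipse is at r = 1.240×10^5 km.
From the vis-viva equation, v = √[μ(2/r − 1/a_t)] = 42.85 km/s.

v = 42900 m/s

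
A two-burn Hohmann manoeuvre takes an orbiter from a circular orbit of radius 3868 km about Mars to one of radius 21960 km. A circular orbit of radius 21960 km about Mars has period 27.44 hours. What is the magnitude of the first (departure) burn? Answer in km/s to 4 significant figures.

From Kepler's third law T² = 4π²r³/μ at r = 21960 km, T = 27.44 hours = 27.44 × 3600 s = 98784 s: μ = 4π²r³/T² = 42843.4 km³/s².
Semi-major axis of the transfer orbit: a_t = (3868 + 21960)/2 = 12914 km.
Circular speed at r = 3868 km: v_c = √(μ/r) = 3.328 km/s.
Vis-viva on the transfer ellipse at r = 3868 km gives v_t = √[μ(2/r − 1/a_t)] = 4.340 km/s.
Δv₁ = |v_t − v_c| = |4.340 − 3.328| = 1.012 km/s.

Δv₁ = 1.012 km/s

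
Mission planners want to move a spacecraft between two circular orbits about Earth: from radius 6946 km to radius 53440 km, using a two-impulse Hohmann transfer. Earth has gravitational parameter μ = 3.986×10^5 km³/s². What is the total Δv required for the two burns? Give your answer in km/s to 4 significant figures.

Δv = 3.924 km/s

Transfer-ellipse semi-major axis a_t = (r₁ + r₂)/2 = (6946 + 53440)/2 = 30193 km.
Circular speed at r₁: v₁ = √(μ/r₁) = √(3.986×10^5/6946) = 7.5753 km/s.
Transfer-orbit speed at r₁ (v² = μ(2/r − 1/a)): v_p = √[μ(2/r₁ − 1/a_t)] = 10.078 km/s.
First burn Δv₁ = |v_p − v₁| = 2.503 km/s.
At r₂, v₂ = √(μ/r₂) = 2.731 km/s.
Transfer-orbit speed at r₂: v_a = √[μ(2/r₂ − 1/a_t)] = 1.310 km/s.
Second burn Δv₂ = |v₂ − v_a| = 1.421 km/s.
Δv = Δv₁ + Δv₂ = 2.503 + 1.421 = 3.924 km/s.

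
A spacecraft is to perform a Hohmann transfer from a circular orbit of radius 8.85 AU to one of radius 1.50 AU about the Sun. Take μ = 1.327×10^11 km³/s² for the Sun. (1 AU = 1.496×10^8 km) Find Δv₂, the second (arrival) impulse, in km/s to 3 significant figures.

Δv₂ = 7.48 km/s

In km: r₁ = 8.85 × 1.496×10^8 = 1.32396×10^9 km; r₂ = 1.50 × 1.496×10^8 = 2.244×10^8 km.
Semi-major axis of the transfer orbit: a_t = (1.32396×10^9 + 2.244×10^8)/2 = 7.7418×10^8 km.
Circular speed at r = 2.244×10^8 km: v_c = √(μ/r) = 24.318 km/s.
Vis-viva on the transfer ellipse at r = 2.244×10^8 km gives v_t = √[μ(2/r − 1/a_t)] = 31.801 km/s.
Δv₂ = |v_t − v_c| = |31.801 − 24.318| = 7.483 km/s.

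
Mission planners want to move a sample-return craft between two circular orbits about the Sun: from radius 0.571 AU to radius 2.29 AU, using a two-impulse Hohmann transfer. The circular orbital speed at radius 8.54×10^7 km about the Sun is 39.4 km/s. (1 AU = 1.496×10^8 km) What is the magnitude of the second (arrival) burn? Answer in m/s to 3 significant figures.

From the circular-orbit relation v² = μ/r at r = 8.54×10^7 km: μ = v²r = (39.4)² × 8.54×10^7 = 1.32572×10^11 km³/s².
In km: r₁ = 0.571 × 1.496×10^8 = 8.54216×10^7 km; r₂ = 2.29 × 1.496×10^8 = 3.42584×10^8 km.
Semi-major axis of the transfer orbit: a_t = (8.54216×10^7 + 3.42584×10^8)/2 = 2.140028×10^8 km.
Circular speed at r = 3.42584×10^8 km: v_c = √(μ/r) = 19.6717 km/s.
Vis-viva on the transfer ellipse at r = 3.42584×10^8 km gives v_t = √[μ(2/r − 1/a_t)] = 12.4284 km/s.
Δv₂ = |v_t − v_c| = |12.4284 − 19.6717| = 7.243 km/s.

Δv₂ = 7240 m/s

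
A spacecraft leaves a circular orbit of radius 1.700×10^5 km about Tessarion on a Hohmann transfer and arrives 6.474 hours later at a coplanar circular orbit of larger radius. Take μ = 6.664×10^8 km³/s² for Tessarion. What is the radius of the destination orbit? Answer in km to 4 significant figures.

Transfer time t = 6.474 hours = 23306.4 s, and t = π√(a_t³/μ).
So a_t = (μ t²/π²)^(1/3) = (6.664×10^8 × (23306.4)² / π²)^(1/3) = 3.3225×10^5 km.
Since a_t = (r₁ + r₂)/2, r₂ = 2a_t − r₁ = 2×3.3225×10^5 − 1.700×10^5 = 4.945×10^5 km.

r₂ = 4.945×10^5 km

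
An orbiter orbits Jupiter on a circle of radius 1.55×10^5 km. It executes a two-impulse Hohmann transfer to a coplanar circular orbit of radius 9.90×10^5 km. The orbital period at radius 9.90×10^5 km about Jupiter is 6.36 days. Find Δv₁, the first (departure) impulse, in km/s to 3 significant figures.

Δv₁ = 9.01 km/s

From Kepler's third law T² = 4π²r³/μ at r = 9.90×10^5 km, T = 6.36 days = 6.36 × 86400 s = 5.49504×10^5 s: μ = 4π²r³/T² = 1.26860×10^8 km³/s².
Transfer-ellipse semi-major axis a_t = (r₁ + r₂)/2 = (1.550×10^5 + 9.900×10^5)/2 = 5.725×10^5 km.
Circular speed at r = 1.550×10^5 km: v_c = √(μ/r) = 28.609 km/s.
Vis-viva on the transfer ellipse at r = 1.550×10^5 km gives v_t = √[μ(2/r − 1/a_t)] = 37.621 km/s.
Δv₁ = |v_t − v_c| = |37.621 − 28.609| = 9.012 km/s.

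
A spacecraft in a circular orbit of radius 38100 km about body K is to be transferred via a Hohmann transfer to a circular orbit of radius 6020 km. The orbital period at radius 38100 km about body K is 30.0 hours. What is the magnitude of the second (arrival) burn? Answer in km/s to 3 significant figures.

Δv₂ = 1.75 km/s

From Kepler's third law T² = 4π²r³/μ at r = 38100 km, T = 30.0 hours = 30.0 × 3600 s = 1.080×10^5 s: μ = 4π²r³/T² = 1.87192×10^5 km³/s².
Semi-major axis of the transfer orbit: a_t = (38100 + 6020)/2 = 22060 km.
Circular speed at r = 6020 km: v_c = √(μ/r) = 5.576 km/s.
Vis-viva on the transfer ellipse at r = 6020 km gives v_t = √[μ(2/r − 1/a_t)] = 7.328 km/s.
Δv₂ = |v_t − v_c| = |7.328 − 5.576| = 1.752 km/s.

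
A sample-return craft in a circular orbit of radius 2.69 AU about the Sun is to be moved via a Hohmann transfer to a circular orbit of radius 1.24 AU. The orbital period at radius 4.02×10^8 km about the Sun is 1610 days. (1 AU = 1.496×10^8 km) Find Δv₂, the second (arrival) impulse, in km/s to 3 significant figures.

From Kepler's third law T² = 4π²r³/μ at r = 4.02×10^8 km, T = 1610 days = 1610 × 86400 s = 1.39104×10^8 s: μ = 4π²r³/T² = 1.32544×10^11 km³/s².
In km: r₁ = 2.69 × 1.496×10^8 = 4.02424×10^8 km; r₂ = 1.24 × 1.496×10^8 = 1.85504×10^8 km.
The Hohmann ellipse has a_t = (r₁ + r₂)/2 = 2.93964×10^8 km.
Circular speed at r = 1.85504×10^8 km: v_c = √(μ/r) = 26.730 km/s.
Vis-viva on the transfer ellipse at r = 1.85504×10^8 km gives v_t = √[μ(2/r − 1/a_t)] = 31.275 km/s.
Δv₂ = |v_t − v_c| = |31.275 − 26.730| = 4.545 km/s.

Δv₂ = 4.54 km/s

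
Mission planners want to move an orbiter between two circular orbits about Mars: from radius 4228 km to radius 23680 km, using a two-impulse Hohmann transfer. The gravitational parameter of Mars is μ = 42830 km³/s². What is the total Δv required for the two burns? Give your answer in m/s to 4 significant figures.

Transfer-ellipse semi-major axis a_t = (r₁ + r₂)/2 = (4228 + 23680)/2 = 13954 km.
Circular speed at r₁: v₁ = √(μ/r₁) = √(42830/4228) = 3.1828 km/s.
On the transfer ellipse at r₁, vis-viva equation gives v_p = √[μ(2/r₁ − 1/a_t)] = 4.1462 km/s.
First burn Δv₁ = |v_p − v₁| = 0.9634 km/s.
Circular speed at r₂: v₂ = √(μ/r₂) = 1.3449 km/s.
Transfer-orbit speed at r₂: v_a = √[μ(2/r₂ − 1/a_t)] = 0.74029 km/s.
Second burn Δv₂ = |v₂ − v_a| = 0.6046 km/s.
Total Δv = Δv₁ + Δv₂ = 1.568 km/s.

Δv = 1568 m/s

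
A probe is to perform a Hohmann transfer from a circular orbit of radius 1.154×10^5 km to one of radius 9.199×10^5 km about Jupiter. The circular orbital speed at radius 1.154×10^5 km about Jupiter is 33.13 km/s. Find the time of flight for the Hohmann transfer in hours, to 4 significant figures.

t = 28.88 hours

From the circular-orbit relation v² = μ/r at r = 1.154×10^5 km: μ = v²r = (33.13)² × 1.154×10^5 = 1.26663×10^8 km³/s².
Semi-major axis of the transfer orbit: a_t = (1.154×10^5 + 9.199×10^5)/2 = 5.1765×10^5 km.
By Kepler's third law the transfer-orbit period is T = 2π√(a_t³/μ), so t = T/2 = 1.0396×10^5 s.
Converting: 1.0396×10^5 s ÷ 3600 s/hour = 28.88 hours.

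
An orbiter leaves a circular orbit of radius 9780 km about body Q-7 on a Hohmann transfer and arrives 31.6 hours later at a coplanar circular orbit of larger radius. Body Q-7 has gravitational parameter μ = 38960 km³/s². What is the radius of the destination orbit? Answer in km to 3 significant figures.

Transfer time t = 31.6 hours = 1.1376×10^5 s, and t = π√(a_t³/μ).
So a_t = (μ t²/π²)^(1/3) = (38960 × (1.1376×10^5)² / π²)^(1/3) = 37105 km.
Since a_t = (r₁ + r₂)/2, r₂ = 2a_t − r₁ = 2×37105 − 9780 = 64430 km.

r₂ = 64400 km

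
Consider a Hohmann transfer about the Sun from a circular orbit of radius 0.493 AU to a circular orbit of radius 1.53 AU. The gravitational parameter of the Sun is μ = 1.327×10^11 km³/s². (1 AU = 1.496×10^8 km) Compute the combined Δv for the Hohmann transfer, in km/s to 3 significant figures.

Δv = 17.0 km/s

In km: r₁ = 0.493 × 1.496×10^8 = 7.37528×10^7 km; r₂ = 1.53 × 1.496×10^8 = 2.28888×10^8 km.
The Hohmann ellipse has a_t = (r₁ + r₂)/2 = 1.513204×10^8 km.
At r₁ the circular-orbit speed is v₁ = √(μ/r₁) = 42.418 km/s.
On the transfer ellipse at r₁, vis-viva gives v_p = √[μ(2/r₁ − 1/a_t)] = 52.169 km/s.
First burn Δv₁ = |v_p − v₁| = 9.751 km/s.
At r₂, v₂ = √(μ/r₂) = 24.078 km/s.
Transfer-orbit speed at r₂: v_a = √[μ(2/r₂ − 1/a_t)] = 16.810 km/s.
Second burn Δv₂ = |v₂ − v_a| = 7.268 km/s.
Δv = Δv₁ + Δv₂ = 9.751 + 7.268 = 17.02 km/s.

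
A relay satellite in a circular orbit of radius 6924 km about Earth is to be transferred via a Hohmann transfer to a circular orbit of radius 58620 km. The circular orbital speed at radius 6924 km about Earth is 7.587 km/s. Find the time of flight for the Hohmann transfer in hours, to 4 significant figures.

t = 8.201 hours

From the circular-orbit relation v² = μ/r at r = 6924 km: μ = v²r = (7.587)² × 6924 = 3.98563×10^5 km³/s².
Semi-major axis of the transfer orbit: a_t = (6924 + 58620)/2 = 32772 km.
Half the transfer-orbit period gives t = π√(a_t³/μ) = 29523 s.
Converting: 29523 s ÷ 3600 s/hour = 8.201 hours.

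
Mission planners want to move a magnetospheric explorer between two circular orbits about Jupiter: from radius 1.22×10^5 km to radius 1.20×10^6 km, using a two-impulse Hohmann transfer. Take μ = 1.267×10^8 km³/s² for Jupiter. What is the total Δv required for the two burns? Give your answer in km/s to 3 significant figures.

Semi-major axis of the transfer orbit: a_t = (1.220×10^5 + 1.200×10^6)/2 = 6.610×10^5 km.
Circular speed at r₁: v₁ = √(μ/r₁) = √(1.267×10^8/1.220×10^5) = 32.226 km/s.
On the transfer ellipse at r₁, vis-viva equation gives v_p = √[μ(2/r₁ − 1/a_t)] = 43.421 km/s.
First burn Δv₁ = |v_p − v₁| = 11.195 km/s.
Circular speed at r₂: v₂ = √(μ/r₂) = 10.27538 km/s.
Transfer-orbit speed at r₂: v_a = √[μ(2/r₂ − 1/a_t)] = 4.414453 km/s.
Second burn Δv₂ = |v₂ − v_a| = 5.8609 km/s.
Total Δv = Δv₁ + Δv₂ = 17.06 km/s.

Δv = 17.1 km/s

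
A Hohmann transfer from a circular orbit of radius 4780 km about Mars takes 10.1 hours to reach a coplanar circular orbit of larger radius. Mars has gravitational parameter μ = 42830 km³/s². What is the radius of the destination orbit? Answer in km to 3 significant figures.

r₂ = 31000 km

Transfer time t = 10.1 hours = 36360 s, and t = π√(a_t³/μ).
So a_t = (μ t²/π²)^(1/3) = (42830 × (36360)² / π²)^(1/3) = 17902 km.
Since a_t = (r₁ + r₂)/2, r₂ = 2a_t − r₁ = 2×17902 − 4780 = 31024 km.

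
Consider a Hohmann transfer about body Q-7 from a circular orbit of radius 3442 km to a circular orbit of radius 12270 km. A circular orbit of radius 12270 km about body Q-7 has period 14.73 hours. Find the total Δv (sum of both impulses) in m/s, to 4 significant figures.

From Kepler's third law T² = 4π²r³/μ at r = 12270 km, T = 14.73 hours = 14.73 × 3600 s = 53028 s: μ = 4π²r³/T² = 25934.8 km³/s².
The Hohmann ellipse has a_t = (r₁ + r₂)/2 = 7856 km.
At r₁ the circular-orbit speed is v₁ = √(μ/r₁) = 2.7450 km/s.
On the transfer ellipse at r₁, vis-viva gives v_p = √[μ(2/r₁ − 1/a_t)] = 3.4305 km/s.
First burn Δv₁ = |v_p − v₁| = 0.6855 km/s.
Circular speed at r₂: v₂ = √(μ/r₂) = 1.4538 km/s.
Transfer-orbit speed at r₂: v_a = √[μ(2/r₂ − 1/a_t)] = 0.96233 km/s.
Second burn Δv₂ = |v₂ − v_a| = 0.4915 km/s.
Total Δv = Δv₁ + Δv₂ = 1.177 km/s.

Δv = 1177 m/s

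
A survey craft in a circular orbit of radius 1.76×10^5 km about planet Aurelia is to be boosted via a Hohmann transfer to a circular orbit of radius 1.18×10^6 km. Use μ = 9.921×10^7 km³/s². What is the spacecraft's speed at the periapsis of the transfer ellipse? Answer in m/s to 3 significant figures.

Semi-major axis of the transfer orbit: a_t = (1.760×10^5 + 1.180×10^6)/2 = 6.780×10^5 km.
At periapsis, r = 1.760×10^5 km.
Applying v² = μ(2/r − 1/a_t): v = 31.32 km/s.

v = 31300 m/s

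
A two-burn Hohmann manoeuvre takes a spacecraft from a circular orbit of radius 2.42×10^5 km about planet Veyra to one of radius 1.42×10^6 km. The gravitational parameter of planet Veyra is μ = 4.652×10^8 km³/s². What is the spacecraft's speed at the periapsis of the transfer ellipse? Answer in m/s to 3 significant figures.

v = 57300 m/s

Transfer-ellipse semi-major axis a_t = (r₁ + r₂)/2 = (2.420×10^5 + 1.420×10^6)/2 = 8.310×10^5 km.
The periapsis of the transfer ellipse is at r = 2.420×10^5 km.
From the vis-viva equation, v = √[μ(2/r − 1/a_t)] = 57.31 km/s.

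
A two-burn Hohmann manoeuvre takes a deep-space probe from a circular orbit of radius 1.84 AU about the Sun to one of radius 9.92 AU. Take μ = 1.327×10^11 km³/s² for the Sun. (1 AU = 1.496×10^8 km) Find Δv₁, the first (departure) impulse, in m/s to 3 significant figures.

Δv₁ = 6560 m/s

In km: r₁ = 1.84 × 1.496×10^8 = 2.75264×10^8 km; r₂ = 9.92 × 1.496×10^8 = 1.484032×10^9 km.
Semi-major axis of the transfer orbit: a_t = (2.75264×10^8 + 1.484032×10^9)/2 = 8.79648×10^8 km.
On the circular orbit at r = 2.75264×10^8 km, v_c = √(μ/r) = 21.9564 km/s.
Vis-viva on the transfer ellipse at r = 2.75264×10^8 km gives v_t = √[μ(2/r − 1/a_t)] = 28.5186 km/s.
Δv₁ = |v_t − v_c| = |28.5186 − 21.9564| = 6.562 km/s.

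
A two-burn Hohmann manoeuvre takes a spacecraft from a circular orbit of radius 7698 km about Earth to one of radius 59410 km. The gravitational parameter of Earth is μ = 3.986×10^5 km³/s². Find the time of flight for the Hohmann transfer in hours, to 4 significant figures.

Semi-major axis of the transfer orbit: a_t = (7698 + 59410)/2 = 33554 km.
Half the transfer-orbit period gives t = π√(a_t³/μ) = 30584 s.
Converting: 30584 s ÷ 3600 s/hour = 8.496 hours.

t = 8.496 hours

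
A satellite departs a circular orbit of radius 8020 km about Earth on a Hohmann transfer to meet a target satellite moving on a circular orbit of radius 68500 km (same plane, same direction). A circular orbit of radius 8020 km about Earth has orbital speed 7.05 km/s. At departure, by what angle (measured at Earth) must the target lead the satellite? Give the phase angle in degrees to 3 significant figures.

φ = 105°

From the circular-orbit relation v² = μ/r at r = 8020 km: μ = v²r = (7.05)² × 8020 = 3.98614×10^5 km³/s².
The Hohmann ellipse has a_t = (r₁ + r₂)/2 = 38260 km.
The half-period of the transfer ellipse is t = π√(a_t³/μ) = 37238 s.
The target's mean motion on its circular orbit is ω₂ = √(μ/r₂³) = 3.5216×10^-5 rad/s.
Angle swept by the target during transfer: ω₂·t = 1.3114 rad = 75.14°.
Arrival is 180° from departure on the ellipse, so φ = 180° − 75.14° = 105°.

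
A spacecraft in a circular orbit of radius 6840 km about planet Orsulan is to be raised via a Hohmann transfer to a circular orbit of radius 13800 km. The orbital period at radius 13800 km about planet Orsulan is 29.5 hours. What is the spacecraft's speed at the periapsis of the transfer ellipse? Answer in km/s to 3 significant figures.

v = 1.34 km/s

From Kepler's third law T² = 4π²r³/μ at r = 13800 km, T = 29.5 hours = 29.5 × 3600 s = 1.062×10^5 s: μ = 4π²r³/T² = 9199.16 km³/s².
The Hohmann ellipse has a_t = (r₁ + r₂)/2 = 10320 km.
At periapsis, r = 6840 km.
Applying v² = μ(2/r − 1/a_t): v = 1.341 km/s.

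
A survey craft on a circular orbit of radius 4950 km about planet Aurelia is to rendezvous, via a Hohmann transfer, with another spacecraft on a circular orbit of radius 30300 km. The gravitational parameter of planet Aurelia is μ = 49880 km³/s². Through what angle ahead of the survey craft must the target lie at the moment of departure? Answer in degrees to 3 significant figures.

Semi-major axis of the transfer orbit: a_t = (4950 + 30300)/2 = 17625 km.
Transfer time t = π√(a_t³/μ) = 32914.0 s.
The target's mean motion on its circular orbit is ω₂ = √(μ/r₂³) = 4.23447×10^-5 rad/s.
Angle swept by the target during transfer: ω₂·t = 1.393733 rad = 79.86°.
The survey craft traverses 180° on the transfer ellipse, so the target must lead by 180° − 79.86° = 100°.

φ = 100°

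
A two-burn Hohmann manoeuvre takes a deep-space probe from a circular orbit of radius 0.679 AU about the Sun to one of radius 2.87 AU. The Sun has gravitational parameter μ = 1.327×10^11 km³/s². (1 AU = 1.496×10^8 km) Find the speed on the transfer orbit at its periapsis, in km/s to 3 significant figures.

v = 46.0 km/s

In km: r₁ = 0.679 × 1.496×10^8 = 1.015784×10^8 km; r₂ = 2.87 × 1.496×10^8 = 4.29352×10^8 km.
Semi-major axis of the transfer orbit: a_t = (1.015784×10^8 + 4.29352×10^8)/2 = 2.654652×10^8 km.
The periapsis of the transfer ellipse is at r = 1.015784×10^8 km.
Applying v² = μ(2/r − 1/a_t): v = 45.97 km/s.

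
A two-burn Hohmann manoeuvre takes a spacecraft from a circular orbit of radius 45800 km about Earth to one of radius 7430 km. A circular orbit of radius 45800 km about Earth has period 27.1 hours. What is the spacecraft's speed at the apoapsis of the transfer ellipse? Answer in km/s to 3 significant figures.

v = 1.56 km/s

From Kepler's third law T² = 4π²r³/μ at r = 45800 km, T = 27.1 hours = 27.1 × 3600 s = 97560 s: μ = 4π²r³/T² = 3.98486×10^5 km³/s².
Semi-major axis of the transfer orbit: a_t = (45800 + 7430)/2 = 26615 km.
At apoapsis, r = 45800 km.
From the vis-viva equation, v = √[μ(2/r − 1/a_t)] = 1.558 km/s.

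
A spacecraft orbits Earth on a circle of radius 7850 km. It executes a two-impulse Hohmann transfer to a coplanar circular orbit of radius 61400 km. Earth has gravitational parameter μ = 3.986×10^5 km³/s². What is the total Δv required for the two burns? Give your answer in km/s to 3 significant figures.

Δv = 3.70 km/s

The Hohmann ellipse has a_t = (r₁ + r₂)/2 = 34625 km.
Circular speed at r₁: v₁ = √(μ/r₁) = √(3.986×10^5/7850) = 7.126 km/s.
On the transfer ellipse at r₁, v² = μ(2/r − 1/a) gives v_p = √[μ(2/r₁ − 1/a_t)] = 9.489 km/s.
First burn Δv₁ = |v_p − v₁| = 2.363 km/s.
Circular speed at r₂: v₂ = √(μ/r₂) = 2.548 km/s.
Transfer-orbit speed at r₂: v_a = √[μ(2/r₂ − 1/a_t)] = 1.213 km/s.
Second burn Δv₂ = |v₂ − v_a| = 1.335 km/s.
Total Δv = Δv₁ + Δv₂ = 3.698 km/s.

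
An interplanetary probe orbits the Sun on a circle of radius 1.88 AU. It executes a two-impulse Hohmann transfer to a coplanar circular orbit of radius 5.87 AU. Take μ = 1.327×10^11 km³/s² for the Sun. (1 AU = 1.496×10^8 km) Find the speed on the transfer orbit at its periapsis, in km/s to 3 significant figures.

v = 26.7 km/s

In km: r₁ = 1.88 × 1.496×10^8 = 2.81248×10^8 km; r₂ = 5.87 × 1.496×10^8 = 8.78152×10^8 km.
Semi-major axis of the transfer orbit: a_t = (2.81248×10^8 + 8.78152×10^8)/2 = 5.797×10^8 km.
At periapsis, r = 2.81248×10^8 km.
From the vis-viva equation, v = √[μ(2/r − 1/a_t)] = 26.73 km/s.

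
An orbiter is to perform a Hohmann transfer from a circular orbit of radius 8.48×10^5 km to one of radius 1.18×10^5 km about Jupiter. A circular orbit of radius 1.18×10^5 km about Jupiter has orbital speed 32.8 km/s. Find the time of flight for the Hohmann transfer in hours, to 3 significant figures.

From the circular-orbit relation v² = μ/r at r = 1.18×10^5 km: μ = v²r = (32.8)² × 1.18×10^5 = 1.26949×10^8 km³/s².
The Hohmann ellipse has a_t = (r₁ + r₂)/2 = 4.830×10^5 km.
Half the transfer-orbit period gives t = π√(a_t³/μ) = 93600 s.
Converting: 93600 s ÷ 3600 s/hour = 26.0 hours.

t = 26.0 hours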